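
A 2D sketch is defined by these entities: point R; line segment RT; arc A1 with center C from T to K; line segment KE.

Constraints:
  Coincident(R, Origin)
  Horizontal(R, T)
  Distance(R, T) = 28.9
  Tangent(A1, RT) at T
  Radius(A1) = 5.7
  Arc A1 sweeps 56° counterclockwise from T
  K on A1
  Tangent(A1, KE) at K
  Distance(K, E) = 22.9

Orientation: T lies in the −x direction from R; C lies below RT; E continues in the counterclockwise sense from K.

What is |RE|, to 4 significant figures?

51.17

On A1, T sits at bearing 90° from C; a 56° counterclockwise sweep puts K at bearing 146°, so K = C + 5.7·(cos 146°, sin 146°) = (-33.63, -2.513). Tangency of A1 to KE means the radius CK is perpendicular to KE, so KE runs along (−sin 146°, cos 146°); with |KE| = 22.9, E = (-46.43, -21.50). Then |RE| = |E − R| = 51.17.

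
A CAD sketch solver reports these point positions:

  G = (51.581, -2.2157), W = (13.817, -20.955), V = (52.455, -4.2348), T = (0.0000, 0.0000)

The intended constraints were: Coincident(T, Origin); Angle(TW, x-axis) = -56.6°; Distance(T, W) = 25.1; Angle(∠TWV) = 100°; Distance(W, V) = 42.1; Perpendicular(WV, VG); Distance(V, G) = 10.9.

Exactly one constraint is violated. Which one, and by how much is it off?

Distance(V, G) = 10.9 — off by 8.70.

T = (0.00, 0.00) ✓; TW at -56.60° ✓; |TW| = 25.10 ✓; ∠TWV = 100.0° ✓; |WV| = 42.10 ✓; ∠(WV, VG) = 90.01° ✓; |VG| = 2.200 ✗.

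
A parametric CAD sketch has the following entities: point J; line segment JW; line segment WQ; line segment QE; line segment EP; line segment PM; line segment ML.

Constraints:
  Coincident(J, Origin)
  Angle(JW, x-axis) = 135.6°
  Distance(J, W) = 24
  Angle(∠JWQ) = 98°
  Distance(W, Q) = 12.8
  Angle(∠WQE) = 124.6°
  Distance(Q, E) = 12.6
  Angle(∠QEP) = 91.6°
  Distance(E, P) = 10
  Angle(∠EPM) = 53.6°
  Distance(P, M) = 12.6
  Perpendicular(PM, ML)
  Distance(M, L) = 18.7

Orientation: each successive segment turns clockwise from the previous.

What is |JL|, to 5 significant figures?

39.432

∠EPM = 53.6° gives PM at 143.40° from the x-axis; with |PM| = 12.6, M = (-7.1082, 24.211). The perpendicularity gives ML at right angles to PM, so ML runs at 53.400°; with |ML| = 18.7, L = (4.0412, 39.224). Then |JL| = |L − J| = 39.432.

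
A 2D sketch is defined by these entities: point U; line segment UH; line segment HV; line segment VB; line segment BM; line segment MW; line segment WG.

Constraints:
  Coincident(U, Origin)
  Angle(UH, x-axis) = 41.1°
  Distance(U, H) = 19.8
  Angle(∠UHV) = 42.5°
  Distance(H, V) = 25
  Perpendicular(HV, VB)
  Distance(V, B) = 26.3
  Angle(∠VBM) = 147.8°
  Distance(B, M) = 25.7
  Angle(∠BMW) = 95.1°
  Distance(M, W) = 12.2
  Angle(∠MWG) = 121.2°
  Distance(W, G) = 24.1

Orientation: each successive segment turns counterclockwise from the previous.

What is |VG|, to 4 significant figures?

32.11

U is at the origin; UH runs at 41.1° with length 19.8, so H = (14.92, 13.02). ∠UHV = 42.5° gives HV at 178.6° from the x-axis; with |HV| = 25.0, V = (-10.07, 13.63). HV is perpendicular to VB, so VB runs at -91.40°; with |VB| = 26.3, B = (-10.71, -12.67). ∠VBM = 147.8° gives BM at -59.20° from the x-axis; with |BM| = 25.7, M = (2.445, -34.74). ∠BMW = 95.1° gives MW at 25.70° from the x-axis; with |MW| = 12.2, W = (13.44, -29.45). ∠MWG = 121.2° gives WG at 84.50° from the x-axis; with |WG| = 24.1, G = (15.75, -5.461). Then |VG| = |G − V| = 32.11.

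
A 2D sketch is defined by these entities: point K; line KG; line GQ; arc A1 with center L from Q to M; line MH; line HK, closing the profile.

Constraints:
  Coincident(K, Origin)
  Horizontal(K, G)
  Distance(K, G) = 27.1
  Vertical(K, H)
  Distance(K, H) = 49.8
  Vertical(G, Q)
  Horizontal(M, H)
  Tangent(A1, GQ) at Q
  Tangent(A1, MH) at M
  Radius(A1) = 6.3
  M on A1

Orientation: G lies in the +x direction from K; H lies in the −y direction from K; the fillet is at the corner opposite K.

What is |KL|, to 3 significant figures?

48.2

K and H share the same x with |KH| = 49.8 and H on the −y side, so H = (0.00, -49.8). The virtual corner opposite K is at (27.1, -49.8). Since A1 is tangent to GQ there, LQ ⟂ GQ and tangency of A1 to MH means the radius LM is perpendicular to MH, with radius 6.3, so the center L sits 6.3 in from both sides at L = (20.8, -43.5). Then |KL| = |L − K| = 48.2.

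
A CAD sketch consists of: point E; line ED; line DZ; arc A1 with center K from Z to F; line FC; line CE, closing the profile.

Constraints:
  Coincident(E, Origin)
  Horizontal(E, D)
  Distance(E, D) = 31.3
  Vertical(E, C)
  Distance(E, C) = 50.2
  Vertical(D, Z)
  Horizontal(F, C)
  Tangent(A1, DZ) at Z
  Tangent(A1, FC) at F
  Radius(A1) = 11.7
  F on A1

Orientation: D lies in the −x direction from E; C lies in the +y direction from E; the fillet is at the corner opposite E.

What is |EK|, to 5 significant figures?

43.202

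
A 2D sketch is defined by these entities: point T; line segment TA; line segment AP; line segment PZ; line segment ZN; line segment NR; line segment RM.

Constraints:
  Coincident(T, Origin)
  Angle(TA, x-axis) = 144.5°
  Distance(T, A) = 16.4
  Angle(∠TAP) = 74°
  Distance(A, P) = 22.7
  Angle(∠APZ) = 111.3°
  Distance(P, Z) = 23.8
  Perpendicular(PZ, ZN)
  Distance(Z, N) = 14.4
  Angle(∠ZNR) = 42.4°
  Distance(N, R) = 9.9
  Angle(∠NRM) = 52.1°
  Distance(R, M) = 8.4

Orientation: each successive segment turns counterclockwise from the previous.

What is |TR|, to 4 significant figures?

18.01

T is at the origin; TA runs at 144.5° with length 16.4, so A = (-13.35, 9.524). ∠TAP = 74.0° gives AP at -109.5° from the x-axis; with |AP| = 22.7, P = (-20.93, -11.87). ∠APZ = 111.3° gives PZ at -40.80° from the x-axis; with |PZ| = 23.8, Z = (-2.912, -27.43). PZ ⟂ ZN, so ZN runs at 49.20°; with |ZN| = 14.4, N = (6.497, -16.53). ∠ZNR = 42.4° gives NR at -173.2° from the x-axis; with |NR| = 9.9, R = (-3.334, -17.70). Then |TR| = |R − T| = 18.01.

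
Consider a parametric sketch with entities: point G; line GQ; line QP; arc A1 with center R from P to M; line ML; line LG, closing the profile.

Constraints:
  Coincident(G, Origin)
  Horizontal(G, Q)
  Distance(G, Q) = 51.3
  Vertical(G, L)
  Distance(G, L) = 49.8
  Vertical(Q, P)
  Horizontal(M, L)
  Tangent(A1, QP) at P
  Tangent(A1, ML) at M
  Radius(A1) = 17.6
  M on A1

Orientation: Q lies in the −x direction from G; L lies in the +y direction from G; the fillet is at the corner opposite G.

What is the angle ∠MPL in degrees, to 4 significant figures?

26.06°

The virtual corner opposite G is at (-51.30, 49.80). Since A1 is tangent to QP there, RP ⟂ QP and the tangent condition forces RM to be normal to ML, with radius 17.6, so the center R sits 17.6 in from both sides at R = (-33.70, 32.20). That places the tangent points at P = (-51.30, 32.20) on QP and M = (-33.70, 49.80) on ML. Then cos ∠MPL = PM·PL / (|PM||PL|), giving 26.06°.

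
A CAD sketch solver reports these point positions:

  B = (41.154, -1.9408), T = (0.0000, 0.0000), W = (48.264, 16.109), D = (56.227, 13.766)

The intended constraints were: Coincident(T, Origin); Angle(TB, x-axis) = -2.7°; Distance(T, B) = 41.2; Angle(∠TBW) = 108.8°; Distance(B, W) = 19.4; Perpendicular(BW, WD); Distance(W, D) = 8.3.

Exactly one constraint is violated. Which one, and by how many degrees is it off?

Perpendicular(BW, WD) — off by 5.10°.

T = (0.00, 0.00) ✓; TB at -2.700° ✓; |TB| = 41.20 ✓; ∠TBW = 108.8° ✓; |BW| = 19.40 ✓; ∠(BW, WD) = 84.90° ✗; |WD| = 8.301 ✓.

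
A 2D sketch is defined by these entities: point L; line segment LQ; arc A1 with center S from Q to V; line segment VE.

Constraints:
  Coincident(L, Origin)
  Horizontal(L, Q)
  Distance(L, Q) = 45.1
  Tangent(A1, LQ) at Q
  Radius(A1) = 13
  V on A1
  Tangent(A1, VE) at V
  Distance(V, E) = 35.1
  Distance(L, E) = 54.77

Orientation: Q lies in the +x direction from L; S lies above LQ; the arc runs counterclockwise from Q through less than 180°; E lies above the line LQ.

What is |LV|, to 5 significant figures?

58.536

Checks: |SV| = 13.00 ✓; ∠(SV, VE) = 90.00° ✓; |VE| = 35.10 ✓; |LE| = 54.77 ✓.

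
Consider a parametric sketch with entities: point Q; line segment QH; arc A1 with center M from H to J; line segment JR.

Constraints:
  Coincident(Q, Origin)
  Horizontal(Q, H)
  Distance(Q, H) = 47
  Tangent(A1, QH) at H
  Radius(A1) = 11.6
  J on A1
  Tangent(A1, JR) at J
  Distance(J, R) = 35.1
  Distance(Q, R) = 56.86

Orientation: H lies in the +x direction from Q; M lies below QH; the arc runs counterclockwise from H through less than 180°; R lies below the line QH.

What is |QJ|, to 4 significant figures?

37.07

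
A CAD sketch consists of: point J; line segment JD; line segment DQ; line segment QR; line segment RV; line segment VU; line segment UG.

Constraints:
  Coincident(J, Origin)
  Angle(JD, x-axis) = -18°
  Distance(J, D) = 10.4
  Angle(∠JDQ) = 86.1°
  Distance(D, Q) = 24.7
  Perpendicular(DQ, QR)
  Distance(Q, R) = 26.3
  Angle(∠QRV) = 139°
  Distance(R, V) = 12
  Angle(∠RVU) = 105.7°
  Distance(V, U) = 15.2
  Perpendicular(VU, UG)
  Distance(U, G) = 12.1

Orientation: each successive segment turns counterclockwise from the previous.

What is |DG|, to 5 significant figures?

19.732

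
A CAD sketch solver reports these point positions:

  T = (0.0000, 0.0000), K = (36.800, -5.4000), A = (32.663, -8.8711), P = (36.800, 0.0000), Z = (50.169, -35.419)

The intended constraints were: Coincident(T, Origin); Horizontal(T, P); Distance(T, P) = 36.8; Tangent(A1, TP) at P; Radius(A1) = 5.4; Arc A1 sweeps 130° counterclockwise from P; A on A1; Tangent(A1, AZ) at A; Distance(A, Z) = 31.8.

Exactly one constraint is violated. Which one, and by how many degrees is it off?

Tangent(A1, AZ) at A — off by 6.60°.

T = (0.00, 0.00) ✓; T.y = 0.00, P.y = 0.00 ✓; |TP| = 36.80 ✓; ∠(KP, PT) = 90.00° ✓; |KP| = 5.400 ✓; bearing(K→A) − bearing(K→P) = 130.0° ✓; |KA| = 5.400 ✓; ∠(KA, AZ) = 96.60° ✗; |AZ| = 31.80 ✓.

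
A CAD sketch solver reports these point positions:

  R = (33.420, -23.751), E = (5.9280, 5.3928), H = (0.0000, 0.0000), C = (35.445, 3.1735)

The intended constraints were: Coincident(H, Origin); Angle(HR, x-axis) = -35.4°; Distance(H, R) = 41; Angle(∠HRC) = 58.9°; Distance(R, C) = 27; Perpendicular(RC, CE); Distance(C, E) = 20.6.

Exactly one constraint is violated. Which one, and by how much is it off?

Distance(C, E) = 20.6 — off by 9.00.

H = (0.00, 0.00) ✓; HR at -35.40° ✓; |HR| = 41.00 ✓; ∠HRC = 58.90° ✓; |RC| = 27.00 ✓; ∠(RC, CE) = 90.00° ✓; |CE| = 29.60 ✗.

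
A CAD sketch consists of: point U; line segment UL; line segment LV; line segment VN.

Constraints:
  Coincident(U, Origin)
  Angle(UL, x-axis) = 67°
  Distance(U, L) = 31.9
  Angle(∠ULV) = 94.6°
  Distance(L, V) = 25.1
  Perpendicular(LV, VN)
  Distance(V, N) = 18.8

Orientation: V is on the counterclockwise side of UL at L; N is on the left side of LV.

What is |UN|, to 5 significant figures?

30.560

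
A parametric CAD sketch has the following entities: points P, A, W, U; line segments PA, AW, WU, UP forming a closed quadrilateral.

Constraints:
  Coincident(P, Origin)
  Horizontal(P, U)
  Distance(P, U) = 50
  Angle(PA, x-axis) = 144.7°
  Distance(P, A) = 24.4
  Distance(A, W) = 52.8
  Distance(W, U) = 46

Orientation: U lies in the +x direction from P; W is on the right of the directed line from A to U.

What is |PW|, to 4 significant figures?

30.15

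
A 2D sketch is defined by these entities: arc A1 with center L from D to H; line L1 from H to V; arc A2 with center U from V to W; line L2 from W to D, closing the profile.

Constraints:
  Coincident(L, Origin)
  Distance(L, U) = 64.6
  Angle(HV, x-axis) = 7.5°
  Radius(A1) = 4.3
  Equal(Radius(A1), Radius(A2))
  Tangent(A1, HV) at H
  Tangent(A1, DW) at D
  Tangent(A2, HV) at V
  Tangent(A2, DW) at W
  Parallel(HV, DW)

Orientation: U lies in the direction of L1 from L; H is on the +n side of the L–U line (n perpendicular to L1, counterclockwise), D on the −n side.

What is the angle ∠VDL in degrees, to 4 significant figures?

82.42°

Tangency of A1 to both parallel lines with radius 4.3 puts H and D at L ± 4.3·n: H = (-0.5613, 4.263), D = (0.5613, -4.263). Equal radii place V and W the same way about U: V = U + 4.3·n = (63.49, 12.70), W = U − 4.3·n = (64.61, 4.169). Then cos ∠VDL = DV·DL / (|DV||DL|), giving 82.42°.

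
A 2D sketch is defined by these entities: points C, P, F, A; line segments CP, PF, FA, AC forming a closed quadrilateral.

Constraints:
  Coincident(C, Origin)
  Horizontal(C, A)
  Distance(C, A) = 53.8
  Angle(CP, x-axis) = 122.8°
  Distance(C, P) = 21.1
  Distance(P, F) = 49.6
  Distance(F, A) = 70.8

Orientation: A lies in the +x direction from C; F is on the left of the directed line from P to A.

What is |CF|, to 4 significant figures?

61.42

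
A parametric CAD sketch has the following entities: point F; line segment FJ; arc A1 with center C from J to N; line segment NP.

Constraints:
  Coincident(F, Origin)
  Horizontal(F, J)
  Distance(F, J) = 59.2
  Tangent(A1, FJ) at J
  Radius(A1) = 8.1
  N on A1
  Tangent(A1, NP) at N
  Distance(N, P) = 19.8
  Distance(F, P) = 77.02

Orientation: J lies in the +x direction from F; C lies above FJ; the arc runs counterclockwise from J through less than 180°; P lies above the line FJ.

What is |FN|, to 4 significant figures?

67.13

Checks: |CN| = 8.100 ✓; ∠(CN, NP) = 90.00° ✓; |NP| = 19.80 ✓; |FP| = 77.02 ✓.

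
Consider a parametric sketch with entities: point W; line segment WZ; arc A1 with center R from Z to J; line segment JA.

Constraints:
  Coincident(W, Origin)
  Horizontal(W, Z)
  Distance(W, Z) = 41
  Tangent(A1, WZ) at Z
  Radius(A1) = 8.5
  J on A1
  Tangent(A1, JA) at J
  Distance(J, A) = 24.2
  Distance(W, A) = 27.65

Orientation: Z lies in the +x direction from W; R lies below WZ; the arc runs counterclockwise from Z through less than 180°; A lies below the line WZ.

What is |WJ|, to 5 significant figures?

34.834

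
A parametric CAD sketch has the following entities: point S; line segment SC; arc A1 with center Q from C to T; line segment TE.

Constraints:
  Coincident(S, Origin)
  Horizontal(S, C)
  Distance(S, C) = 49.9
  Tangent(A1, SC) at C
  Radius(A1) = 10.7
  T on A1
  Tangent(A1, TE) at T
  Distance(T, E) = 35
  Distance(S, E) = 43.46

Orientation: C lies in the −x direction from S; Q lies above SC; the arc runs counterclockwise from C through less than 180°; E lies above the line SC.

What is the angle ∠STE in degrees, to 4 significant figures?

69.39°

S is at the origin; S and C share the same y with |SC| = 49.9 and C on the −x side, so C = (-49.90, 0.000). Tangency of A1 to SC means the radius QC is perpendicular to SC, so Q = C + (0, 10.7) = (-49.90, 10.70). Since QT ⟂ TE (tangency), |QE| = √(10.7² + 35.0²) = 36.60 regardless of where T sits on A1. So E lies on both circle(S, 43.46) and circle(Q, 36.60); the above-SC intersection is E = (-23.80, 36.36). T is the foot of the tangent from E: T = (-40.50, 5.597).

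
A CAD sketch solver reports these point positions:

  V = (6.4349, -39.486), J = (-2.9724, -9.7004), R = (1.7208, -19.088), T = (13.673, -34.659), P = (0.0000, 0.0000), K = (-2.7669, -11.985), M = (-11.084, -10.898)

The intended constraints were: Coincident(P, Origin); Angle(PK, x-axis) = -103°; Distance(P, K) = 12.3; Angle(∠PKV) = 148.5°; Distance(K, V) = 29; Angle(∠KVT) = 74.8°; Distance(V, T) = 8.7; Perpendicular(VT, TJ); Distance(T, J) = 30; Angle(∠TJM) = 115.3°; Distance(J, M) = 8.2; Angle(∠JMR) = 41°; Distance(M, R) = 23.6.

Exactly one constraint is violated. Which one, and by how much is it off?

Distance(M, R) = 23.6 — off by 8.40.

P = (0.00, 0.00) ✓; PK at -103.0° ✓; |PK| = 12.30 ✓; ∠PKV = 148.5° ✓; |KV| = 29.00 ✓; ∠KVT = 74.80° ✓; |VT| = 8.700 ✓; ∠(VT, TJ) = 90.00° ✓; |TJ| = 30.00 ✓; ∠TJM = 115.3° ✓; |JM| = 8.200 ✓; ∠JMR = 41.00° ✓; |MR| = 15.20 ✗.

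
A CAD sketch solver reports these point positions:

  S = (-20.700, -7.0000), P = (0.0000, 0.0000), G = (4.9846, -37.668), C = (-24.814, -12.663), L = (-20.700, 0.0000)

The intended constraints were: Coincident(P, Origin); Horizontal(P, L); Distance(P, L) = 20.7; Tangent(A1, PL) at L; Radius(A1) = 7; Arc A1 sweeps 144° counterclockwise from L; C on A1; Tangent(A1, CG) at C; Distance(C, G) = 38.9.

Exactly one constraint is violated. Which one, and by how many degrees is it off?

Tangent(A1, CG) at C — off by 4.00°.

P = (0.00, 0.00) ✓; P.y = 0.00, L.y = 0.00 ✓; |PL| = 20.70 ✓; ∠(SL, LP) = 90.00° ✓; |SL| = 7.000 ✓; bearing(S→C) − bearing(S→L) = 144.0° ✓; |SC| = 7.000 ✓; ∠(SC, CG) = 94.00° ✗; |CG| = 38.90 ✓.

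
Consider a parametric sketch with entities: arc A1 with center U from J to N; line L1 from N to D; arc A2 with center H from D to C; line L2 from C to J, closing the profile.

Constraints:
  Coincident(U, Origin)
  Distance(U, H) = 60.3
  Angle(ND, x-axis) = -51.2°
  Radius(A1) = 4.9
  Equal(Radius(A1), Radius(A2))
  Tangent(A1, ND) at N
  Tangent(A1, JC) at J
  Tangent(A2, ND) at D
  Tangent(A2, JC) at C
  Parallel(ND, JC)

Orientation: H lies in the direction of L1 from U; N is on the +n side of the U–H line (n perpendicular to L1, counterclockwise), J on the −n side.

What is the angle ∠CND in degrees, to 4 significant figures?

9.231°

Tangency of A1 to both parallel lines with radius 4.9 puts N and J at U ± 4.9·n: N = (3.819, 3.070), J = (-3.819, -3.070). Equal radii place D and C the same way about H: D = H + 4.9·n = (41.60, -43.92), C = H − 4.9·n = (33.97, -50.06). Then cos ∠CND = NC·ND / (|NC||ND|), giving 9.231°.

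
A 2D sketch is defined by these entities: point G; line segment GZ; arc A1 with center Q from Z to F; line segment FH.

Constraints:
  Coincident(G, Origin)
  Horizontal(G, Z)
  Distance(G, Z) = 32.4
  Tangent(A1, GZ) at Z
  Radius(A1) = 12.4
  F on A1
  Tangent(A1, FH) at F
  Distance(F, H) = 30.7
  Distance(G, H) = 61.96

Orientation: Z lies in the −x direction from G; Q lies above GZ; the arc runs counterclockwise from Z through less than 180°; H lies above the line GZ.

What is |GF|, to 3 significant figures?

31.3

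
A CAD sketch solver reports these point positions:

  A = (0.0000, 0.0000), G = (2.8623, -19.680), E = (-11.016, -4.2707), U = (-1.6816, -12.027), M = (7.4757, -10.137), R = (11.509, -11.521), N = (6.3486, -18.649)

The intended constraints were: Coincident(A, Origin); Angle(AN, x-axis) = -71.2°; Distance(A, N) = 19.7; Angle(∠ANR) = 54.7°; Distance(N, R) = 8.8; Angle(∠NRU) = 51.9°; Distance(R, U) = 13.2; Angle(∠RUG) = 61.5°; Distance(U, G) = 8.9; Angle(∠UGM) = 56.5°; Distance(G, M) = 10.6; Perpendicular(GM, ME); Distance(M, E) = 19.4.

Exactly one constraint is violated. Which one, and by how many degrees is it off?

Perpendicular(GM, ME) — off by 8.20°.

A = (0.00, 0.00) ✓; AN at -71.20° ✓; |AN| = 19.70 ✓; ∠ANR = 54.70° ✓; |NR| = 8.800 ✓; ∠NRU = 51.90° ✓; |RU| = 13.20 ✓; ∠RUG = 61.50° ✓; |UG| = 8.900 ✓; ∠UGM = 56.50° ✓; |GM| = 10.60 ✓; ∠(GM, ME) = 98.20° ✗; |ME| = 19.40 ✓.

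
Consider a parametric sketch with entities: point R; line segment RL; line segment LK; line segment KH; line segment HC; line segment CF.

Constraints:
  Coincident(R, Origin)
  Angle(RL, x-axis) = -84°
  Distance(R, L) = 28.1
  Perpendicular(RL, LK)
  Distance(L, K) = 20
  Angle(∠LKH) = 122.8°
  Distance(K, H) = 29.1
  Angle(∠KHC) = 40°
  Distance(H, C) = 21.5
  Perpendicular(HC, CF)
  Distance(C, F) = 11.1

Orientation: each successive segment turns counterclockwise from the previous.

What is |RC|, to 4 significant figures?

18.21

∠LKH = 122.8° gives KH at 63.20° from the x-axis; with |KH| = 29.1, H = (35.95, 0.1188). ∠KHC = 40.0° gives HC at -156.8° from the x-axis; with |HC| = 21.5, C = (16.19, -8.351). Then |RC| = |C − R| = 18.21.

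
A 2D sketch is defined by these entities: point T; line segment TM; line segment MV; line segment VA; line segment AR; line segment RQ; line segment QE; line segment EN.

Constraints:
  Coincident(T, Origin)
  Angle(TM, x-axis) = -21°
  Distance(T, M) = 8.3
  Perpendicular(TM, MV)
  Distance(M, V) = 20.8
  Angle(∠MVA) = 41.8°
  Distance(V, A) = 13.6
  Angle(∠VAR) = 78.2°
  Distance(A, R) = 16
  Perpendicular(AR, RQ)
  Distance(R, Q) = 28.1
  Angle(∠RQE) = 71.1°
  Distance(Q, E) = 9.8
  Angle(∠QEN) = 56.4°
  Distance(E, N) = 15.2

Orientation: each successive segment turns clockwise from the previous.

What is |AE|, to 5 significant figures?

25.818

T is at the origin; TM runs at -21.0° with length 8.3, so M = (7.7487, -2.9745). The perpendicularity gives MV at right angles to TM, so MV runs at -111.00°; with |MV| = 20.8, V = (0.29466, -22.393). ∠MVA = 41.8° gives VA at 110.80° from the x-axis; with |VA| = 13.6, A = (-4.5348, -9.6793). ∠VAR = 78.2° gives AR at 9.0000° from the x-axis; with |AR| = 16.0, R = (11.268, -7.1763). AR ⟂ RQ, so RQ runs at -81.000°; with |RQ| = 28.1, Q = (15.664, -34.930). ∠RQE = 71.1° gives QE at 170.10° from the x-axis; with |QE| = 9.8, E = (6.0100, -33.245). Then |AE| = |E − A| = 25.818.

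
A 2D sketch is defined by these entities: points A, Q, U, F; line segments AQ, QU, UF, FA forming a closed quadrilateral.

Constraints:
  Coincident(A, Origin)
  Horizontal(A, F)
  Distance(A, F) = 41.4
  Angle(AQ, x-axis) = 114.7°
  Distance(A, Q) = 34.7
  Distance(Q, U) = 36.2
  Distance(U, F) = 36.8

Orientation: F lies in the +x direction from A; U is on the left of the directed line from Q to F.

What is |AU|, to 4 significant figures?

37.91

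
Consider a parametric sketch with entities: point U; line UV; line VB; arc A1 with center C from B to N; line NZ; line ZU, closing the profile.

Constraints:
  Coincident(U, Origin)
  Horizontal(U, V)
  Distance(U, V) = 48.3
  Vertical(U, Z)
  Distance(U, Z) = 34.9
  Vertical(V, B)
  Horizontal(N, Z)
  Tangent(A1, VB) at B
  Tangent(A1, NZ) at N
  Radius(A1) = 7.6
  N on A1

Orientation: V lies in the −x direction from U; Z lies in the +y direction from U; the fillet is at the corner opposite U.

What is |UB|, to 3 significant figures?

55.5

The virtual corner opposite U is at (-48.3, 34.9). The tangent condition forces CB to be normal to VB and A1 meets NZ tangentially, so CN is at right angles to NZ, with radius 7.6, so the center C sits 7.6 in from both sides at C = (-40.7, 27.3). That places the tangent points at B = (-48.3, 27.3) on VB and N = (-40.7, 34.9) on NZ. Then |UB| = |B − U| = 55.5.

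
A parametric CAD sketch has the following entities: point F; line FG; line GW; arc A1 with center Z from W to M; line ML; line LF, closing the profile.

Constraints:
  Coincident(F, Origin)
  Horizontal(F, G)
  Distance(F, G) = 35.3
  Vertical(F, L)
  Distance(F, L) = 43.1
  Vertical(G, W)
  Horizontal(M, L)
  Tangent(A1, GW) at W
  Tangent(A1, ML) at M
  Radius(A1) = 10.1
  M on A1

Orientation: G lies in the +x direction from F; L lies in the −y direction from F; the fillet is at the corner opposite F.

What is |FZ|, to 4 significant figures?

41.52

FL is vertical with |FL| = 43.1 and L on the −y side, so L = (0.000, -43.10). The virtual corner opposite F is at (35.30, -43.10). Since A1 is tangent to GW there, ZW ⟂ GW and since A1 is tangent to ML there, ZM ⟂ ML, with radius 10.1, so the center Z sits 10.1 in from both sides at Z = (25.20, -33.00). Then |FZ| = |Z − F| = 41.52.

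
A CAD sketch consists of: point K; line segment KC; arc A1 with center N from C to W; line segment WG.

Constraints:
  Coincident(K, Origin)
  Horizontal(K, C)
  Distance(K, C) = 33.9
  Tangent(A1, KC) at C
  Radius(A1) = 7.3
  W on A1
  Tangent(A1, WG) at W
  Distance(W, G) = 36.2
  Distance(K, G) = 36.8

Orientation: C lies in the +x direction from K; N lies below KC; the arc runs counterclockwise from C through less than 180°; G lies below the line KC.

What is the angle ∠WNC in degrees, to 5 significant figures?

61.005°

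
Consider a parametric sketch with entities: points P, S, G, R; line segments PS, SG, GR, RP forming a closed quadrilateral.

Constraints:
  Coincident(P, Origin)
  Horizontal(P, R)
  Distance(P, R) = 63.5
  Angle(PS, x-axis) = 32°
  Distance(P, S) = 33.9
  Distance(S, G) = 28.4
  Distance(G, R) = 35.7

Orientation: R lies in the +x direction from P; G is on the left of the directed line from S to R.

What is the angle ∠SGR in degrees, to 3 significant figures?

74.2°

P is at the origin; PR is horizontal with |PR| = 63.5 and R in +x, so R = (63.5, 0). PS runs at 32.0° with |PS| = 33.9, so S = (28.7, 18.0). G is determined by |SG| = 28.4 and |GR| = 35.7 together: it lies at the intersection of circle(S, 28.4) and circle(R, 35.7). With |SR| = 39.1, the foot of the radical line on SR is 13.6 from S and the perpendicular offset is √(28.4² − 13.6²) = 24.9. Taking the left-of-SR solution: G = (52.3, 33.9).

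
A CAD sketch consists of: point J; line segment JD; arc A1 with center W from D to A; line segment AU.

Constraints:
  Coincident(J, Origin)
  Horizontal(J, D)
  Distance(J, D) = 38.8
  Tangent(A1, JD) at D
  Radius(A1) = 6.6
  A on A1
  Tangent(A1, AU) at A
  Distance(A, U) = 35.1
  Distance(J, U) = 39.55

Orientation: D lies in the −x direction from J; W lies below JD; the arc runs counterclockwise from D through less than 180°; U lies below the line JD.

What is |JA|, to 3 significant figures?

44.8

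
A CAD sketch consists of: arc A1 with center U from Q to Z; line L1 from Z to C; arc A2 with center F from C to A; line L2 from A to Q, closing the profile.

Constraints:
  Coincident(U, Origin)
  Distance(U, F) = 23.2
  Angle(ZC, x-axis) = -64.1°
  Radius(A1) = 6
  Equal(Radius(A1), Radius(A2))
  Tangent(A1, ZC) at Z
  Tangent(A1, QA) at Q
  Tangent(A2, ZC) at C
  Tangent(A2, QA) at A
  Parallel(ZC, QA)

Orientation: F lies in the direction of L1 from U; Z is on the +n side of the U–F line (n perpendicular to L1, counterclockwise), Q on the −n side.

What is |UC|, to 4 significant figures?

23.96

The slot axis is L1's direction at -64.1°, so u = (cos -64.1°, sin -64.1°) = (0.4368, -0.8996) and n = (−sin -64.1°, cos -64.1°) = (0.8996, 0.4368). U is at the origin and F lies 23.2 along u from U, so F = 23.2·u = (10.13, -20.87). Tangency of A1 to both parallel lines with radius 6.0 puts Z and Q at U ± 6.0·n: Z = (5.397, 2.621), Q = (-5.397, -2.621). Equal radii place C and A the same way about F: C = F + 6.0·n = (15.53, -18.25), A = F − 6.0·n = (4.736, -23.49). Then |UC| = |C − U| = 23.96.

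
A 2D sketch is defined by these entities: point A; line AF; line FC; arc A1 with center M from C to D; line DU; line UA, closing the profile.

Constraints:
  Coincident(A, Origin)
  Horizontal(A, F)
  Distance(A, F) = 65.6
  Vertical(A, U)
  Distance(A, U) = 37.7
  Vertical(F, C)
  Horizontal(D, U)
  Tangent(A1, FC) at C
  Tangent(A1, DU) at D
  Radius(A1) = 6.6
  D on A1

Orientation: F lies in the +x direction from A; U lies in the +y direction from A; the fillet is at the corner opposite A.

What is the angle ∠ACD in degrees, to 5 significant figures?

70.365°

A is at the origin; A and F share the same y with |AF| = 65.6 and F on the +x side, so F = (65.600, 0.0000). AU is vertical with |AU| = 37.7 and U on the +y side, so U = (0.0000, 37.700). The virtual corner opposite A is at (65.600, 37.700). Since A1 is tangent to FC there, MC ⟂ FC and since A1 is tangent to DU there, MD ⟂ DU, with radius 6.6, so the center M sits 6.6 in from both sides at M = (59.000, 31.100). That places the tangent points at C = (65.600, 31.100) on FC and D = (59.000, 37.700) on DU. Then cos ∠ACD = CA·CD / (|CA||CD|), giving 70.365°.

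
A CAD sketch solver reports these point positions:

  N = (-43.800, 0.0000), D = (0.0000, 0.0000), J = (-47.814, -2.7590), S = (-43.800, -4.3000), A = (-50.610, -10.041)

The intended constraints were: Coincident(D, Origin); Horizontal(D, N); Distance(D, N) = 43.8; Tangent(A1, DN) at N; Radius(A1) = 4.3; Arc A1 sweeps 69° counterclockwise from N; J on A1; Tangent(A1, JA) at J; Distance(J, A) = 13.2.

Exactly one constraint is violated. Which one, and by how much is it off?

Distance(J, A) = 13.2 — off by 5.40.

D = (0.00, 0.00) ✓; D.y = 0.00, N.y = 0.00 ✓; |DN| = 43.80 ✓; ∠(SN, ND) = 90.00° ✓; |SN| = 4.300 ✓; bearing(S→J) − bearing(S→N) = 69.00° ✓; |SJ| = 4.300 ✓; ∠(SJ, JA) = 90.00° ✓; |JA| = 7.800 ✗.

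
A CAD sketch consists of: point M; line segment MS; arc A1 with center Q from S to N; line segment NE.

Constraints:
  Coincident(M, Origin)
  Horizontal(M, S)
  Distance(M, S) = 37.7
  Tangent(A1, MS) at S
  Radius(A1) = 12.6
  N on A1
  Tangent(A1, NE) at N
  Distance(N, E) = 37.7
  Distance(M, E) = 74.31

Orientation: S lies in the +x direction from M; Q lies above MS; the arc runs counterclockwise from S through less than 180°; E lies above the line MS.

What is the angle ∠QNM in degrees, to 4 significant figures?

22.82°

Checks: |QN| = 12.60 ✓; ∠(QN, NE) = 90.00° ✓; |NE| = 37.70 ✓; |ME| = 74.31 ✓.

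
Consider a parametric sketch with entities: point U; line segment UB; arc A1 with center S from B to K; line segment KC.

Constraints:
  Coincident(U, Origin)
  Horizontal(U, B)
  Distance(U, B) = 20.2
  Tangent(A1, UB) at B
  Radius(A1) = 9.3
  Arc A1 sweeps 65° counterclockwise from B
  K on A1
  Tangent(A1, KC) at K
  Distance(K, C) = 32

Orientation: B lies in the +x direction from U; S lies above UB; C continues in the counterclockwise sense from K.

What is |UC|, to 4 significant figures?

54.39

U is at the origin; U and B share the same y with |UB| = 20.2 and B on the +x side, so B = (20.20, 0.000). The tangent condition forces SB to be normal to UB, so S = B + (0, 9.3) = (20.20, 9.300). On A1, B sits at bearing -90° from S; a 65° counterclockwise sweep puts K at bearing -25°, so K = S + 9.3·(cos -25°, sin -25°) = (28.63, 5.370). The tangent condition forces SK to be normal to KC, so KC runs along (−sin -25°, cos -25°); with |KC| = 32.0, C = (42.15, 34.37). Then |UC| = |C − U| = 54.39.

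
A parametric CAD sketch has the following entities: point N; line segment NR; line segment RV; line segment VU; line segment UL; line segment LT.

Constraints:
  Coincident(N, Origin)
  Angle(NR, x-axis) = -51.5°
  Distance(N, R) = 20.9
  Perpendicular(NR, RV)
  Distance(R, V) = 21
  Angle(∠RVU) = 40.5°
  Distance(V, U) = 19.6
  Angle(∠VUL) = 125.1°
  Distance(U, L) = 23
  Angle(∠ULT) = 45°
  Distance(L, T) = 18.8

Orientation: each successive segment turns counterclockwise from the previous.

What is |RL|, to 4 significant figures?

17.63

∠RVU = 40.5° gives VU at 178.0° from the x-axis; with |VU| = 19.6, U = (9.857, -2.600). ∠VUL = 125.1° gives UL at -127.1° from the x-axis; with |UL| = 23.0, L = (-4.017, -20.94). Then |RL| = |L − R| = 17.63.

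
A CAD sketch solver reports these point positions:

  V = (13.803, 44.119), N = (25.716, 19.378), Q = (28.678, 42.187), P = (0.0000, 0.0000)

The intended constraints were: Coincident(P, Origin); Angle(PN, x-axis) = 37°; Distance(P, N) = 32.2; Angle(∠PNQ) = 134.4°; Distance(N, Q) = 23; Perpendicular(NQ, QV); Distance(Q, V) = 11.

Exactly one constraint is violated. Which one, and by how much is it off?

Distance(Q, V) = 11 — off by 4.00.

P = (0.00, 0.00) ✓; PN at 37.00° ✓; |PN| = 32.20 ✓; ∠PNQ = 134.4° ✓; |NQ| = 23.00 ✓; ∠(NQ, QV) = 90.00° ✓; |QV| = 15.00 ✗.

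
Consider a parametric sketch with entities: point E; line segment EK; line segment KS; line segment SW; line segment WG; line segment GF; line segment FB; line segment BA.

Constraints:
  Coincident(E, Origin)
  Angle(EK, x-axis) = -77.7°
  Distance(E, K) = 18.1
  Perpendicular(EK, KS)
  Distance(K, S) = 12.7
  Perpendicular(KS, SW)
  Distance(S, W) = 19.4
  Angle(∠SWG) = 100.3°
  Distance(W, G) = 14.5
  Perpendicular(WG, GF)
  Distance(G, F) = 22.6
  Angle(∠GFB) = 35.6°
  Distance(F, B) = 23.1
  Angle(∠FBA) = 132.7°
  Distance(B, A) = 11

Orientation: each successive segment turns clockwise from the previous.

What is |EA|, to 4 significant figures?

13.82

E is at the origin; EK runs at -77.7° with length 18.1, so K = (3.856, -17.68). EK is perpendicular to KS, so KS runs at -167.7°; with |KS| = 12.7, S = (-8.553, -20.39). KS ⟂ SW, so SW runs at 102.3°; with |SW| = 19.4, W = (-12.69, -1.435). ∠SWG = 100.3° gives WG at 22.60° from the x-axis; with |WG| = 14.5, G = (0.7011, 4.137). WG is perpendicular to GF, so GF runs at -67.40°; with |GF| = 22.6, F = (9.386, -16.73). ∠GFB = 35.6° gives FB at 148.2° from the x-axis; with |FB| = 23.1, B = (-10.25, -4.555). ∠FBA = 132.7° gives BA at 100.9° from the x-axis; with |BA| = 11.0, A = (-12.33, 6.247). Then |EA| = |A − E| = 13.82.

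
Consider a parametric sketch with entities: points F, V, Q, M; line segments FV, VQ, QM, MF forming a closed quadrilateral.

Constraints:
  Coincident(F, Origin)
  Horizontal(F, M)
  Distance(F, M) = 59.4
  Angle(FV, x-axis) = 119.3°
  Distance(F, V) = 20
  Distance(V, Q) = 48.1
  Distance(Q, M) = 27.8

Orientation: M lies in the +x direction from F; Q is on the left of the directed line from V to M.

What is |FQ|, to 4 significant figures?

42.37

Checks: |VQ| = 48.10 ✓; |QM| = 27.80 ✓.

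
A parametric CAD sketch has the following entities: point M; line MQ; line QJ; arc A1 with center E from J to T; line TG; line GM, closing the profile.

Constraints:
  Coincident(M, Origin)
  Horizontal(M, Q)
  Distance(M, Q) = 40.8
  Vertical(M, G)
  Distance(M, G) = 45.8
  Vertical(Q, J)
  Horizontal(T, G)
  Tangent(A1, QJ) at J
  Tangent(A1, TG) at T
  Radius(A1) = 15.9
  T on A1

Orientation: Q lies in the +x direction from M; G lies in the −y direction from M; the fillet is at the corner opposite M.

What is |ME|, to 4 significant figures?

38.91

M is at the origin; M and Q share the same y with |MQ| = 40.8 and Q on the +x side, so Q = (40.80, 0.000). MG is vertical with |MG| = 45.8 and G on the −y side, so G = (0.000, -45.80). The virtual corner opposite M is at (40.80, -45.80). Tangency of A1 to QJ means the radius EJ is perpendicular to QJ and since A1 is tangent to TG there, ET ⟂ TG, with radius 15.9, so the center E sits 15.9 in from both sides at E = (24.90, -29.90). Then |ME| = |E − M| = 38.91.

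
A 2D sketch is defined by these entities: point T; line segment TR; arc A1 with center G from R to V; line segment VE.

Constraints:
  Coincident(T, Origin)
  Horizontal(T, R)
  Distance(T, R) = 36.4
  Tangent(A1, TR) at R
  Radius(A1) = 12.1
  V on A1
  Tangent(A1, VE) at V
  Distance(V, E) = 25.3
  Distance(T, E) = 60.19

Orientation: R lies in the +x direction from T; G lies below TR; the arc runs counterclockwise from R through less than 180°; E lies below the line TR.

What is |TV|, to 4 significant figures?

34.99

T is at the origin; TR is horizontal with |TR| = 36.4 and R on the +x side, so R = (36.40, 0.000). Since A1 is tangent to TR there, GR ⟂ TR, so G = R + (0, -12.1) = (36.40, -12.10). Since GV ⟂ VE (tangency), |GE| = √(12.1² + 25.3²) = 28.04 regardless of where V sits on A1. So E lies on both circle(T, 60.19) and circle(G, 28.04); the below-TR intersection is E = (46.45, -38.28). V is the foot of the tangent from E: V = (28.08, -20.88).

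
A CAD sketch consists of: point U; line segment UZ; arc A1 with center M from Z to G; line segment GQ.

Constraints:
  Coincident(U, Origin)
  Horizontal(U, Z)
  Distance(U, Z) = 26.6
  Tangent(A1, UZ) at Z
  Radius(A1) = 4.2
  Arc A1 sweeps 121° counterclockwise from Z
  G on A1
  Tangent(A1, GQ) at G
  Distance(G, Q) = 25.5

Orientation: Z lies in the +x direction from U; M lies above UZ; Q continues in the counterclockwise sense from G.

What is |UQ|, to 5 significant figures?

32.980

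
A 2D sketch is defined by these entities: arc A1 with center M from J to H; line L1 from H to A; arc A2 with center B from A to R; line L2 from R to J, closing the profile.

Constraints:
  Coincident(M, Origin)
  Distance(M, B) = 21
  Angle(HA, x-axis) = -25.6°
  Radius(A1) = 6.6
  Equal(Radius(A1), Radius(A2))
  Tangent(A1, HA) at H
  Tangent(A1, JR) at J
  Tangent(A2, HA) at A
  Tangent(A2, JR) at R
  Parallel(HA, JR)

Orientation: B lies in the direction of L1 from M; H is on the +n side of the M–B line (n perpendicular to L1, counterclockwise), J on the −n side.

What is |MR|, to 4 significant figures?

22.01

Tangency of A1 to both parallel lines with radius 6.6 puts H and J at M ± 6.6·n: H = (2.852, 5.952), J = (-2.852, -5.952). Equal radii place A and R the same way about B: A = B + 6.6·n = (21.79, -3.122), R = B − 6.6·n = (16.09, -15.03). Then |MR| = |R − M| = 22.01.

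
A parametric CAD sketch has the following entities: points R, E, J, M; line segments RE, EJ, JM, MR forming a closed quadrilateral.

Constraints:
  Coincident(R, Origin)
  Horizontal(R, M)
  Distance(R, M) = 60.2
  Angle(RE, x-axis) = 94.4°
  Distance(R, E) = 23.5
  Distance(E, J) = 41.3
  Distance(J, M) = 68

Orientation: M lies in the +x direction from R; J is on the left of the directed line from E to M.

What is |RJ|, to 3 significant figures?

61.1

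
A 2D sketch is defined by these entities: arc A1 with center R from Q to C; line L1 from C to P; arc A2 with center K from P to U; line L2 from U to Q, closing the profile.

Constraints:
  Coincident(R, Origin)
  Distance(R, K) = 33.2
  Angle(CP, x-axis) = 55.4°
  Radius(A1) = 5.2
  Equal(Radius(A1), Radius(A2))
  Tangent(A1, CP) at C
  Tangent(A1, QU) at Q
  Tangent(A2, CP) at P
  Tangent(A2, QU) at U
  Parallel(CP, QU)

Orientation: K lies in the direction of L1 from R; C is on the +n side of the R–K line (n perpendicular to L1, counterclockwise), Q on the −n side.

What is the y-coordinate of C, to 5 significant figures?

2.9528

The slot axis is L1's direction at 55.4°, so u = (cos 55.4°, sin 55.4°) = (0.56784, 0.82314) and n = (−sin 55.4°, cos 55.4°) = (-0.82314, 0.56784). R is at the origin and K lies 33.2 along u from R, so K = 33.2·u = (18.852, 27.328). Tangency of A1 to both parallel lines with radius 5.2 puts C and Q at R ± 5.2·n: C = (-4.2803, 2.9528), Q = (4.2803, -2.9528). So C.y = 2.9528.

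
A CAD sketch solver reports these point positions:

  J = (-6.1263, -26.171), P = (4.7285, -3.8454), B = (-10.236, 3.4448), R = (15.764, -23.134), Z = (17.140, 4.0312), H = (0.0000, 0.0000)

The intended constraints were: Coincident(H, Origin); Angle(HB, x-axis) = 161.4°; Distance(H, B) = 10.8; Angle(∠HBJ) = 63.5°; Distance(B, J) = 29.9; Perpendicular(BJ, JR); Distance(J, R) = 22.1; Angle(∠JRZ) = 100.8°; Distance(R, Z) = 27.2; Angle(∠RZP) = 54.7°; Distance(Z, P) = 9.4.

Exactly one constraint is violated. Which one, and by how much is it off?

Distance(Z, P) = 9.4 — off by 5.30.

H = (0.00, 0.00) ✓; HB at 161.4° ✓; |HB| = 10.80 ✓; ∠HBJ = 63.50° ✓; |BJ| = 29.90 ✓; ∠(BJ, JR) = 90.00° ✓; |JR| = 22.10 ✓; ∠JRZ = 100.8° ✓; |RZ| = 27.20 ✓; ∠RZP = 54.70° ✓; |ZP| = 14.70 ✗.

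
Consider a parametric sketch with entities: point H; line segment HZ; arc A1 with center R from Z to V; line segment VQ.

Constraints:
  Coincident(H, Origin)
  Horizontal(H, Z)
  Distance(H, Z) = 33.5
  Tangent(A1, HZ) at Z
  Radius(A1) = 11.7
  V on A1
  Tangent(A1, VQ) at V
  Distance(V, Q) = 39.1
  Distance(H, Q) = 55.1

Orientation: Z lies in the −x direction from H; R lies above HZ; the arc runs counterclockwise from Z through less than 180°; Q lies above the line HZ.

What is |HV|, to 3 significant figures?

24.7

H is at the origin; HZ is horizontal with |HZ| = 33.5 and Z on the −x side, so Z = (-33.5, 0.00). The tangent condition forces RZ to be normal to HZ, so R = Z + (0, 11.7) = (-33.5, 11.7). Since RV ⟂ VQ (tangency), |RQ| = √(11.7² + 39.1²) = 40.8 regardless of where V sits on A1. So Q lies on both circle(H, 55.1) and circle(R, 40.8); the above-HZ intersection is Q = (-21.5, 50.7). V is the foot of the tangent from Q: V = (-21.8, 11.6).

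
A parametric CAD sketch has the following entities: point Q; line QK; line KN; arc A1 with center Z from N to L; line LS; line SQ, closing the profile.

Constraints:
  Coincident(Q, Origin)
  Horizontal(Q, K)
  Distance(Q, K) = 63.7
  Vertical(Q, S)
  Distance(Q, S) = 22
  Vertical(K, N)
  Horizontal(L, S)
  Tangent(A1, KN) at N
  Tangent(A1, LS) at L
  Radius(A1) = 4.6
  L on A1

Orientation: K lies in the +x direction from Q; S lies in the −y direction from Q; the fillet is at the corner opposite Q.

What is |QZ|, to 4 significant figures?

61.61

Q is at the origin; Q and K share the same y with |QK| = 63.7 and K on the +x side, so K = (63.70, 0.000). Q and S share the same x with |QS| = 22.0 and S on the −y side, so S = (0.000, -22.00). The virtual corner opposite Q is at (63.70, -22.00). A1 meets KN tangentially, so ZN is at right angles to KN and tangency of A1 to LS means the radius ZL is perpendicular to LS, with radius 4.6, so the center Z sits 4.6 in from both sides at Z = (59.10, -17.40). Then |QZ| = |Z − Q| = 61.61.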